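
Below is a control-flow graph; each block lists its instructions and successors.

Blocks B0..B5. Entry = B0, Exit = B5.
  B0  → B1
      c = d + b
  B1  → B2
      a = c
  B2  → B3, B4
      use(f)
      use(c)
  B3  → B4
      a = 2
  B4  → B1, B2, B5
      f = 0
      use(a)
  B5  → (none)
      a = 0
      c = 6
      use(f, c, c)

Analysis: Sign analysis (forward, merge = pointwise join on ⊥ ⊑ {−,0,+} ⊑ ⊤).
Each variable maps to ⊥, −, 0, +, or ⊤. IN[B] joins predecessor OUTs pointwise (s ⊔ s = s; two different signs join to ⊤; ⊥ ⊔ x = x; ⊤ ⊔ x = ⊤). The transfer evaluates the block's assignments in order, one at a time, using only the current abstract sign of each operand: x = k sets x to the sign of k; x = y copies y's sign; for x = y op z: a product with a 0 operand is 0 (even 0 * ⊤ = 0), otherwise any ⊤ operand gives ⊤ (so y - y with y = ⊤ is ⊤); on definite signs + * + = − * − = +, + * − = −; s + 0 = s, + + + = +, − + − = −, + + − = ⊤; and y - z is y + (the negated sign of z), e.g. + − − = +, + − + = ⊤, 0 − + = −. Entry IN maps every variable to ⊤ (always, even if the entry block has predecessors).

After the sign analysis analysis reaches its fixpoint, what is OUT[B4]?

Answer: {a: ⊤, b: ⊤, c: ⊤, d: ⊤, e: ⊤, f: 0}

Trace:
Per-block solution:
  B0: | IN=(all ⊤) | OUT=(all ⊤)
  B1: | IN=(all ⊤) | OUT=(all ⊤)
  B2: | IN=(all ⊤) | OUT=(all ⊤)
  B3: | IN=(all ⊤) | OUT={a:+; rest ⊤}
  B4: | IN=(all ⊤) | OUT={f:0; rest ⊤}
  B5: | IN={f:0; rest ⊤} | OUT={a:0, c:+, f:0; rest ⊤}

Merge at B4: IN[B4] = OUT[B2] ⊔ OUT[B3] = {a: ⊤, b: ⊤, c: ⊤, d: ⊤, e: ⊤, f: ⊤}
Applying B4's transfer function to that IN value gives OUT[B4] (row B4 above).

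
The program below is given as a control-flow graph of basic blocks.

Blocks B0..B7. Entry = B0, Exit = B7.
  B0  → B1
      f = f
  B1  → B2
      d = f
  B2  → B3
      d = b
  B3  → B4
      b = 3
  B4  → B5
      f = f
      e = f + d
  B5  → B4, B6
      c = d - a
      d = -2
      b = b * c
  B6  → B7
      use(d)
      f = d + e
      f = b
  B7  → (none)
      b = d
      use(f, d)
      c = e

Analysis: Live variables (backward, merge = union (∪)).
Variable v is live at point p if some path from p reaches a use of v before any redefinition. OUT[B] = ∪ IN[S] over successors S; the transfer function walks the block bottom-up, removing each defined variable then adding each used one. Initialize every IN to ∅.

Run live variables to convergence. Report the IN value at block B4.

Answer: {a, b, d, f}

Working:
Fixpoint table:
  B0: | IN={a, b, f} | OUT={a, b, f}
  B1: | IN={a, b, f} | OUT={a, b, f}
  B2: | IN={a, b, f} | OUT={a, d, f}
  B3: | IN={a, d, f} | OUT={a, b, d, f}
  B4: | IN={a, b, d, f} | OUT={a, b, d, e, f}
  B5: | IN={a, b, d, e, f} | OUT={a, b, d, e, f}
  B6: | IN={b, d, e} | OUT={d, e, f}
  B7: | IN={d, e, f} | OUT={}

Merge at B4: OUT[B4] = IN[B5] = {a, b, d, e, f}
Applying B4's transfer function to that OUT value gives IN[B4] (row B4 above).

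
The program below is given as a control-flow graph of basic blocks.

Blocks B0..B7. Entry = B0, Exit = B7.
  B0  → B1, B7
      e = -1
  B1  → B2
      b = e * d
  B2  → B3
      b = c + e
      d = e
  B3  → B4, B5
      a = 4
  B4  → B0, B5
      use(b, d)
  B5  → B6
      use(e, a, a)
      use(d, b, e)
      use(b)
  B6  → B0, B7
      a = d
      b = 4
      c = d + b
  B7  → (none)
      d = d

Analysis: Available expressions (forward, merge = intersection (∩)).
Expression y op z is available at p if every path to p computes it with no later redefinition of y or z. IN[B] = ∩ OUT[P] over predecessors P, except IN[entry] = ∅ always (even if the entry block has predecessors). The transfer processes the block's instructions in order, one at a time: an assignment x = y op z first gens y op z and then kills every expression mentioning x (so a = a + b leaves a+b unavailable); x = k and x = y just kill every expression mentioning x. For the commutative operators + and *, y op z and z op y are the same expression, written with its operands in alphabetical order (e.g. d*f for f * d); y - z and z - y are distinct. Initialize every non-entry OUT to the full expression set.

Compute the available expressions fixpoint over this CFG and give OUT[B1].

Answer: {d*e}

Trace:
Converged values:
  B0: | IN={} | OUT={}
  B1: | IN={} | OUT={d*e}
  B2: | IN={d*e} | OUT={c+e}
  B3: | IN={c+e} | OUT={c+e}
  B4: | IN={c+e} | OUT={c+e}
  B5: | IN={c+e} | OUT={c+e}
  B6: | IN={c+e} | OUT={b+d}
  B7: | IN={} | OUT={}

Merge at B1: IN[B1] = OUT[B0] = {}
Applying B1's transfer function to that IN value gives OUT[B1] (row B1 above).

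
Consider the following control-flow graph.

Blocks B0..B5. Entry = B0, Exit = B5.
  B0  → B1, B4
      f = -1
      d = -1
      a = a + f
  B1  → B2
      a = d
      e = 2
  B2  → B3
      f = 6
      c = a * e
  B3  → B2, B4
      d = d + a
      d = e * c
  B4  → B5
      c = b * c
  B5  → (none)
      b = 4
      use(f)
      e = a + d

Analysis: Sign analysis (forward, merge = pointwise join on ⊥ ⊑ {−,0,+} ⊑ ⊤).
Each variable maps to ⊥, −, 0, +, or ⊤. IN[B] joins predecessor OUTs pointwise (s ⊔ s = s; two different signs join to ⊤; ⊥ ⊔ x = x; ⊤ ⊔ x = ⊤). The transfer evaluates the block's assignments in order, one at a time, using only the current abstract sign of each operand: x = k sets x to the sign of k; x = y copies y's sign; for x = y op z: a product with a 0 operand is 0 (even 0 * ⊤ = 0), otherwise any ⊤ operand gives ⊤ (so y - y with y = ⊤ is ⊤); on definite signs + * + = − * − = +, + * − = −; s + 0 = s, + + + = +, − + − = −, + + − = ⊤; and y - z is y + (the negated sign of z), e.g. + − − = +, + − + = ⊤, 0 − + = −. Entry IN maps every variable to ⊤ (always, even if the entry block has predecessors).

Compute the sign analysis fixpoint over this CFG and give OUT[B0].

Answer: {a: ⊤, b: ⊤, c: ⊤, d: -, e: ⊤, f: -}

Trace:
Converged values:
  B0:   IN=(all ⊤)   OUT={d:-, f:-; rest ⊤}
  B1:   IN={d:-, f:-; rest ⊤}   OUT={a:-, d:-, e:+, f:-; rest ⊤}
  B2:   IN={a:-, d:-, e:+; rest ⊤}   OUT={a:-, c:-, d:-, e:+, f:+; rest ⊤}
  B3:   IN={a:-, c:-, d:-, e:+, f:+; rest ⊤}   OUT={a:-, c:-, d:-, e:+, f:+; rest ⊤}
  B4:   IN={d:-; rest ⊤}   OUT={d:-; rest ⊤}
  B5:   IN={d:-; rest ⊤}   OUT={b:+, d:-; rest ⊤}

B0 is the boundary node: IN[B0] = {a: ⊤, b: ⊤, c: ⊤, d: ⊤, e: ⊤, f: ⊤}
Applying B0's transfer function to that IN value gives OUT[B0] (row B0 above).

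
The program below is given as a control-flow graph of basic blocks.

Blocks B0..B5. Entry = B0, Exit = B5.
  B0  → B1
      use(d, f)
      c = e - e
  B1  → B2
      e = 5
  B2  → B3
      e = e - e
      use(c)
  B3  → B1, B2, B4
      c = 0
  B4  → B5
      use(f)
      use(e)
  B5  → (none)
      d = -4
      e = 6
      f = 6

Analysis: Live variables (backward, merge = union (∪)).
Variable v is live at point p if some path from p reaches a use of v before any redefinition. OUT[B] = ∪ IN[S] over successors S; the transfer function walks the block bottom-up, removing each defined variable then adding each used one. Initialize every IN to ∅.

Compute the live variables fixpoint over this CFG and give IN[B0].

Per-block solution:
  B0: | IN={d, e, f} | OUT={c, f}
  B1: | IN={c, f} | OUT={c, e, f}
  B2: | IN={c, e, f} | OUT={e, f}
  B3: | IN={e, f} | OUT={c, e, f}
  B4: | IN={e, f} | OUT={}
  B5: | IN={} | OUT={}

Merge at B0: OUT[B0] = IN[B1] = {c, f}
Applying B0's transfer function to that OUT value gives IN[B0] (row B0 above).

Answer: {d, e, f}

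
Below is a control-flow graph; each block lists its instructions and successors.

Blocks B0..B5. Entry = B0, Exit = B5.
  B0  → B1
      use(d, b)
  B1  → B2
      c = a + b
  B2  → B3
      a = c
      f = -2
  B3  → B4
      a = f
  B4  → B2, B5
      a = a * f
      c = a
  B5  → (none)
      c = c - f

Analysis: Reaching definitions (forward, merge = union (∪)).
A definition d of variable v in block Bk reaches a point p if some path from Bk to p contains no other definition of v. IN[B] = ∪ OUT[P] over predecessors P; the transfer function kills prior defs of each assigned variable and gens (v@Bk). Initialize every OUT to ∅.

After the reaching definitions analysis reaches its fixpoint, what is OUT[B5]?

Fixpoint table:
  B0:  IN={}  OUT={}
  B1:  IN={}  OUT={c@B1}
  B2:  IN={a@B4, c@B1, c@B4, f@B2}  OUT={a@B2, c@B1, c@B4, f@B2}
  B3:  IN={a@B2, c@B1, c@B4, f@B2}  OUT={a@B3, c@B1, c@B4, f@B2}
  B4:  IN={a@B3, c@B1, c@B4, f@B2}  OUT={a@B4, c@B4, f@B2}
  B5:  IN={a@B4, c@B4, f@B2}  OUT={a@B4, c@B5, f@B2}

Merge at B5: IN[B5] = OUT[B4] = {a@B4, c@B4, f@B2}
Applying B5's transfer function to that IN value gives OUT[B5] (row B5 above).

Answer: {a@B4, c@B5, f@B2}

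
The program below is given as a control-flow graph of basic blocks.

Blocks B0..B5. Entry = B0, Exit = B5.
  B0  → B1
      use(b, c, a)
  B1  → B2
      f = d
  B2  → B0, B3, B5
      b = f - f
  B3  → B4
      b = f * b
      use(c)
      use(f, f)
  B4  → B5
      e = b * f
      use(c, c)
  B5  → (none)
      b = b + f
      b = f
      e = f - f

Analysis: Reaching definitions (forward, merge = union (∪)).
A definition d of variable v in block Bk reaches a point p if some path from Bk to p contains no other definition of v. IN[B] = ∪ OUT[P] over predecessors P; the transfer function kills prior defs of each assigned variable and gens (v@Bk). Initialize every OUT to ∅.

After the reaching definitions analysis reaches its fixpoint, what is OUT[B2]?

Fixpoint table:
  B0:   IN={b@B2, f@B1}   OUT={b@B2, f@B1}
  B1:   IN={b@B2, f@B1}   OUT={b@B2, f@B1}
  B2:   IN={b@B2, f@B1}   OUT={b@B2, f@B1}
  B3:   IN={b@B2, f@B1}   OUT={b@B3, f@B1}
  B4:   IN={b@B3, f@B1}   OUT={b@B3, e@B4, f@B1}
  B5:   IN={b@B2, b@B3, e@B4, f@B1}   OUT={b@B5, e@B5, f@B1}

Merge at B2: IN[B2] = OUT[B1] = {b@B2, f@B1}
Applying B2's transfer function to that IN value gives OUT[B2] (row B2 above).

Answer: {b@B2, f@B1}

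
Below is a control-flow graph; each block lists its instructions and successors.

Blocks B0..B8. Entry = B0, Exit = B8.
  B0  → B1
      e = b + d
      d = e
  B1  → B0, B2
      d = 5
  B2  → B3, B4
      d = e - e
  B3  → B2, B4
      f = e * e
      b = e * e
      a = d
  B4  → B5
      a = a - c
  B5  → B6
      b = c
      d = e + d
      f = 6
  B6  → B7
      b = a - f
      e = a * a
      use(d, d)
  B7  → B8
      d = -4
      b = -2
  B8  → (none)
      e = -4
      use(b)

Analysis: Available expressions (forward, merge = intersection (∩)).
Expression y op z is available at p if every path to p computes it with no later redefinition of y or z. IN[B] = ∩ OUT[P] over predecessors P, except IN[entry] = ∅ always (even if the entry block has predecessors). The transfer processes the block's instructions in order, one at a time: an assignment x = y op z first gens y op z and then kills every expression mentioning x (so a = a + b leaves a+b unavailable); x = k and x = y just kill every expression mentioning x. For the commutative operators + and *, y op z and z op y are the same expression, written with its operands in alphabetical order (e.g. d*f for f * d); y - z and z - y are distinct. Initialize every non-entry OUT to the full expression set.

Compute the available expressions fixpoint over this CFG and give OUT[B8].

Converged values:
  B0:  IN={}  OUT={}
  B1:  IN={}  OUT={}
  B2:  IN={}  OUT={e-e}
  B3:  IN={e-e}  OUT={e*e, e-e}
  B4:  IN={e-e}  OUT={e-e}
  B5:  IN={e-e}  OUT={e-e}
  B6:  IN={e-e}  OUT={a*a, a-f}
  B7:  IN={a*a, a-f}  OUT={a*a, a-f}
  B8:  IN={a*a, a-f}  OUT={a*a, a-f}

Merge at B8: IN[B8] = OUT[B7] = {a*a, a-f}
Applying B8's transfer function to that IN value gives OUT[B8] (row B8 above).

Answer: {a*a, a-f}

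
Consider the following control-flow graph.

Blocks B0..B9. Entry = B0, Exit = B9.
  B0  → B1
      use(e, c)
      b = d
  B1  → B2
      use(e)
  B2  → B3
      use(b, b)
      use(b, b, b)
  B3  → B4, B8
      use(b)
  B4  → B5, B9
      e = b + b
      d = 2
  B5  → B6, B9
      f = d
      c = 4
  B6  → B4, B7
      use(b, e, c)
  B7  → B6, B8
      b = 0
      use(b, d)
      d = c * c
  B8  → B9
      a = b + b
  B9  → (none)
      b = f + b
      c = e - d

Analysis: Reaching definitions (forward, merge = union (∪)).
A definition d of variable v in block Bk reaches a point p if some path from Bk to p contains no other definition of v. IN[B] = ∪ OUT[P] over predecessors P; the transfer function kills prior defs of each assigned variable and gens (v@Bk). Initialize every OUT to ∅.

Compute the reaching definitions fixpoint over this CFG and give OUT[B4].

Converged values:
  B0:   IN={}   OUT={b@B0}
  B1:   IN={b@B0}   OUT={b@B0}
  B2:   IN={b@B0}   OUT={b@B0}
  B3:   IN={b@B0}   OUT={b@B0}
  B4:   IN={b@B0, b@B7, c@B5, d@B4, d@B7, e@B4, f@B5}   OUT={b@B0, b@B7, c@B5, d@B4, e@B4, f@B5}
  B5:   IN={b@B0, b@B7, c@B5, d@B4, e@B4, f@B5}   OUT={b@B0, b@B7, c@B5, d@B4, e@B4, f@B5}
  B6:   IN={b@B0, b@B7, c@B5, d@B4, d@B7, e@B4, f@B5}   OUT={b@B0, b@B7, c@B5, d@B4, d@B7, e@B4, f@B5}
  B7:   IN={b@B0, b@B7, c@B5, d@B4, d@B7, e@B4, f@B5}   OUT={b@B7, c@B5, d@B7, e@B4, f@B5}
  B8:   IN={b@B0, b@B7, c@B5, d@B7, e@B4, f@B5}   OUT={a@B8, b@B0, b@B7, c@B5, d@B7, e@B4, f@B5}
  B9:   IN={a@B8, b@B0, b@B7, c@B5, d@B4, d@B7, e@B4, f@B5}   OUT={a@B8, b@B9, c@B9, d@B4, d@B7, e@B4, f@B5}

Merge at B4: IN[B4] = OUT[B3] ⊔ OUT[B6] = {b@B0, b@B7, c@B5, d@B4, d@B7, e@B4, f@B5}
Applying B4's transfer function to that IN value gives OUT[B4] (row B4 above).

Answer: {b@B0, b@B7, c@B5, d@B4, e@B4, f@B5}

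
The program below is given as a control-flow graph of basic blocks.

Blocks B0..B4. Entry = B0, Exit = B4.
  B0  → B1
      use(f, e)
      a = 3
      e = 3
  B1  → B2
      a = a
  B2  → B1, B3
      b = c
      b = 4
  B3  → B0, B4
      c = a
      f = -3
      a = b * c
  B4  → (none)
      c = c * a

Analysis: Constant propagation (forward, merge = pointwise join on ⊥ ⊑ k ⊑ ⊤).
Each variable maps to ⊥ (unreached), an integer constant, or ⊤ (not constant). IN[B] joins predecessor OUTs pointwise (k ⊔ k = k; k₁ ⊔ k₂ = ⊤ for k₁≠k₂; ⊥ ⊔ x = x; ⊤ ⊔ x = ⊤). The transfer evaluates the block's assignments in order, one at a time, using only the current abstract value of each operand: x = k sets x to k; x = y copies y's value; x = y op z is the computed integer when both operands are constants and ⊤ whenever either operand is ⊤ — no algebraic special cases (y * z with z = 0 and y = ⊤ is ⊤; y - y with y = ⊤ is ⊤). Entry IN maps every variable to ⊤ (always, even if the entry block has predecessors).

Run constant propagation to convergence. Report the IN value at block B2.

Per-block solution:
  B0: | IN=(all ⊤) | OUT={a:3, e:3; rest ⊤}
  B1: | IN={a:3, e:3; rest ⊤} | OUT={a:3, e:3; rest ⊤}
  B2: | IN={a:3, e:3; rest ⊤} | OUT={a:3, b:4, e:3; rest ⊤}
  B3: | IN={a:3, b:4, e:3; rest ⊤} | OUT={a:12, b:4, c:3, e:3, f:-3; rest ⊤}
  B4: | IN={a:12, b:4, c:3, e:3, f:-3; rest ⊤} | OUT={a:12, b:4, c:36, e:3, f:-3; rest ⊤}

Merge at B2: IN[B2] = OUT[B1] = {a: 3, b: ⊤, c: ⊤, d: ⊤, e: 3, f: ⊤}

Answer: {a: 3, b: ⊤, c: ⊤, d: ⊤, e: 3, f: ⊤}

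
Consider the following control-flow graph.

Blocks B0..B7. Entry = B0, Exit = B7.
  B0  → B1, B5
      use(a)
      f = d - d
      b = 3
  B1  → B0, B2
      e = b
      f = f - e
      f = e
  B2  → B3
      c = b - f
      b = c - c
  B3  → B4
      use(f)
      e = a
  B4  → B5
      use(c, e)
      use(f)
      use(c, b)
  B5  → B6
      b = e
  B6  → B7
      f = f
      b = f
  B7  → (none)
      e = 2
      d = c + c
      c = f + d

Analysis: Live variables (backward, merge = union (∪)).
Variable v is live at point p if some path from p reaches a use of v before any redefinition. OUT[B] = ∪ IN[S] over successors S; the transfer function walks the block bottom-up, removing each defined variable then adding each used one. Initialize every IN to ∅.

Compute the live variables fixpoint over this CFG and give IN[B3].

Answer: {a, b, c, f}

Working:
Per-block solution:
  B0:   IN={a, c, d, e}   OUT={a, b, c, d, e, f}
  B1:   IN={a, b, c, d, f}   OUT={a, b, c, d, e, f}
  B2:   IN={a, b, f}   OUT={a, b, c, f}
  B3:   IN={a, b, c, f}   OUT={b, c, e, f}
  B4:   IN={b, c, e, f}   OUT={c, e, f}
  B5:   IN={c, e, f}   OUT={c, f}
  B6:   IN={c, f}   OUT={c, f}
  B7:   IN={c, f}   OUT={}

Merge at B3: OUT[B3] = IN[B4] = {b, c, e, f}
Applying B3's transfer function to that OUT value gives IN[B3] (row B3 above).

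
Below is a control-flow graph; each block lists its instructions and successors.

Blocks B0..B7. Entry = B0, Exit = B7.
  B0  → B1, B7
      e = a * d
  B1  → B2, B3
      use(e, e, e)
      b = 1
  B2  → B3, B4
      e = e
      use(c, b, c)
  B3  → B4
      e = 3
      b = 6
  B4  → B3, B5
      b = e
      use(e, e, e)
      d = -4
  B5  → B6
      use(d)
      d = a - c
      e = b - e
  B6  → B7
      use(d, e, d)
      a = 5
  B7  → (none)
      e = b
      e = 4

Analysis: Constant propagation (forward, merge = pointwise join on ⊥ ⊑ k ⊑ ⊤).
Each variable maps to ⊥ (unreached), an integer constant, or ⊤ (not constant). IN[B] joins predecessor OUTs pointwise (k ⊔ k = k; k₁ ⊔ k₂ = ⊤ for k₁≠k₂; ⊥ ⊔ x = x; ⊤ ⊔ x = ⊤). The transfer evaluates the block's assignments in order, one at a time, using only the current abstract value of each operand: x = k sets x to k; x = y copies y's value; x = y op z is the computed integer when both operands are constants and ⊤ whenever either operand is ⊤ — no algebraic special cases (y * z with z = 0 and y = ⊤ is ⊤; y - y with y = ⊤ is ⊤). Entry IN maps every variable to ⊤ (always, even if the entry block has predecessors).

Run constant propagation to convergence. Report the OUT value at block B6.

Answer: {a: 5, b: ⊤, c: ⊤, d: ⊤, e: ⊤, f: ⊤}

Derivation:
Fixpoint table:
  B0:  IN=(all ⊤)  OUT=(all ⊤)
  B1:  IN=(all ⊤)  OUT={b:1; rest ⊤}
  B2:  IN={b:1; rest ⊤}  OUT={b:1; rest ⊤}
  B3:  IN=(all ⊤)  OUT={b:6, e:3; rest ⊤}
  B4:  IN=(all ⊤)  OUT={d:-4; rest ⊤}
  B5:  IN={d:-4; rest ⊤}  OUT=(all ⊤)
  B6:  IN=(all ⊤)  OUT={a:5; rest ⊤}
  B7:  IN=(all ⊤)  OUT={e:4; rest ⊤}

Merge at B6: IN[B6] = OUT[B5] = {a: ⊤, b: ⊤, c: ⊤, d: ⊤, e: ⊤, f: ⊤}
Applying B6's transfer function to that IN value gives OUT[B6] (row B6 above).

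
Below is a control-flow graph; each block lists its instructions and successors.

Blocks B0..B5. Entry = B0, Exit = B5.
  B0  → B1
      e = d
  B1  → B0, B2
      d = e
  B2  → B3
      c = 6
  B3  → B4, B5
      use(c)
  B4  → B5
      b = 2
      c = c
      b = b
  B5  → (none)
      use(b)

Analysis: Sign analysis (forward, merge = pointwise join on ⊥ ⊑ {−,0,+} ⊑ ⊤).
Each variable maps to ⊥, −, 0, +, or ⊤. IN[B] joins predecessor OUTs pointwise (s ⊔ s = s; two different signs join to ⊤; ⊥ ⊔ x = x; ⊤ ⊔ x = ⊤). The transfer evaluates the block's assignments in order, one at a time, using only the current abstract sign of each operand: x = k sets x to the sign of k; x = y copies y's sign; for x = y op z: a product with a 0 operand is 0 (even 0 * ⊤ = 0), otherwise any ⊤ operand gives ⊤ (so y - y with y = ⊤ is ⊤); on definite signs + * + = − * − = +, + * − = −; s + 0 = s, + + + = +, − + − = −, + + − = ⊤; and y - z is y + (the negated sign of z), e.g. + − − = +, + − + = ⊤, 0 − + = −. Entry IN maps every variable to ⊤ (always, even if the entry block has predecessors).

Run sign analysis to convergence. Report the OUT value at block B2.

Per-block solution:
  B0: | IN=(all ⊤) | OUT=(all ⊤)
  B1: | IN=(all ⊤) | OUT=(all ⊤)
  B2: | IN=(all ⊤) | OUT={c:+; rest ⊤}
  B3: | IN={c:+; rest ⊤} | OUT={c:+; rest ⊤}
  B4: | IN={c:+; rest ⊤} | OUT={b:+, c:+; rest ⊤}
  B5: | IN={c:+; rest ⊤} | OUT={c:+; rest ⊤}

Merge at B2: IN[B2] = OUT[B1] = {a: ⊤, b: ⊤, c: ⊤, d: ⊤, e: ⊤, f: ⊤}
Applying B2's transfer function to that IN value gives OUT[B2] (row B2 above).

Answer: {a: ⊤, b: ⊤, c: +, d: ⊤, e: ⊤, f: ⊤}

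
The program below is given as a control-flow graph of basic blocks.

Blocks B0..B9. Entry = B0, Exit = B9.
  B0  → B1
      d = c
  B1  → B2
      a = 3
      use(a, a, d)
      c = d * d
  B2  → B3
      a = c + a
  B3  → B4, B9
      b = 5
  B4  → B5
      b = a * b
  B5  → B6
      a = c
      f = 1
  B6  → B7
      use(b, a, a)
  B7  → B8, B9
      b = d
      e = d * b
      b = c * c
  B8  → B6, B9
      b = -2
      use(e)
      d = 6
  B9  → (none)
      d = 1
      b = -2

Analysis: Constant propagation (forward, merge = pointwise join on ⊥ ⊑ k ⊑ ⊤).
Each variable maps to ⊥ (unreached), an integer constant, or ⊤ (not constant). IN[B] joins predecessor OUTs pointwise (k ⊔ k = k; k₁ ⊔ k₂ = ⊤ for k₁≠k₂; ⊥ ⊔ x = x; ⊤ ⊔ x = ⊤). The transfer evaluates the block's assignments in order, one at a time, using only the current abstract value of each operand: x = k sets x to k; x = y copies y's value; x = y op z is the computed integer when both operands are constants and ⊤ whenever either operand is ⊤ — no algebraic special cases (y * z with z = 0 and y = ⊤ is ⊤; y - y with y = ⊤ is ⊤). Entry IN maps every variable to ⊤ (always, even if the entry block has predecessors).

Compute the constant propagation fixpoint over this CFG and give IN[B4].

Per-block solution:
  B0:   IN=(all ⊤)   OUT=(all ⊤)
  B1:   IN=(all ⊤)   OUT={a:3; rest ⊤}
  B2:   IN={a:3; rest ⊤}   OUT=(all ⊤)
  B3:   IN=(all ⊤)   OUT={b:5; rest ⊤}
  B4:   IN={b:5; rest ⊤}   OUT=(all ⊤)
  B5:   IN=(all ⊤)   OUT={f:1; rest ⊤}
  B6:   IN={f:1; rest ⊤}   OUT={f:1; rest ⊤}
  B7:   IN={f:1; rest ⊤}   OUT={f:1; rest ⊤}
  B8:   IN={f:1; rest ⊤}   OUT={b:-2, d:6, f:1; rest ⊤}
  B9:   IN=(all ⊤)   OUT={b:-2, d:1; rest ⊤}

Merge at B4: IN[B4] = OUT[B3] = {a: ⊤, b: 5, c: ⊤, d: ⊤, e: ⊤, f: ⊤}

Answer: {a: ⊤, b: 5, c: ⊤, d: ⊤, e: ⊤, f: ⊤}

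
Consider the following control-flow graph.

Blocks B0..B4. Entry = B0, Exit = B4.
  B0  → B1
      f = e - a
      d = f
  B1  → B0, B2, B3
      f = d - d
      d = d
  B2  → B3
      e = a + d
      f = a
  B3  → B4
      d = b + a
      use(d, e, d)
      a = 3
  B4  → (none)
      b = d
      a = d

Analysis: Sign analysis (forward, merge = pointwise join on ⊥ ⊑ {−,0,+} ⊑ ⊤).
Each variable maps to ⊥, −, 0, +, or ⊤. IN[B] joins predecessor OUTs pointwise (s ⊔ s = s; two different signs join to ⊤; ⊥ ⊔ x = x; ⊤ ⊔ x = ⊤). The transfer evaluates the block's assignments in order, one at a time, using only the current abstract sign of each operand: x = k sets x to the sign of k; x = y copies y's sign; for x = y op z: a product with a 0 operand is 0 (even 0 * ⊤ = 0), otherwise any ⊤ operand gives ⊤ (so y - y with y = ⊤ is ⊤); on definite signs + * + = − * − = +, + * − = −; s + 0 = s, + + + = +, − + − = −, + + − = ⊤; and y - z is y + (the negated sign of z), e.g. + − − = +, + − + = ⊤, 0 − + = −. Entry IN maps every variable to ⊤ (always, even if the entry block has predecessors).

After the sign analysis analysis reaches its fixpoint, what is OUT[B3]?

Answer: {a: +, b: ⊤, c: ⊤, d: ⊤, e: ⊤, f: ⊤}

Working:
Per-block solution:
  B0:   IN=(all ⊤)   OUT=(all ⊤)
  B1:   IN=(all ⊤)   OUT=(all ⊤)
  B2:   IN=(all ⊤)   OUT=(all ⊤)
  B3:   IN=(all ⊤)   OUT={a:+; rest ⊤}
  B4:   IN={a:+; rest ⊤}   OUT=(all ⊤)

Merge at B3: IN[B3] = OUT[B1] ⊔ OUT[B2] = {a: ⊤, b: ⊤, c: ⊤, d: ⊤, e: ⊤, f: ⊤}
Applying B3's transfer function to that IN value gives OUT[B3] (row B3 above).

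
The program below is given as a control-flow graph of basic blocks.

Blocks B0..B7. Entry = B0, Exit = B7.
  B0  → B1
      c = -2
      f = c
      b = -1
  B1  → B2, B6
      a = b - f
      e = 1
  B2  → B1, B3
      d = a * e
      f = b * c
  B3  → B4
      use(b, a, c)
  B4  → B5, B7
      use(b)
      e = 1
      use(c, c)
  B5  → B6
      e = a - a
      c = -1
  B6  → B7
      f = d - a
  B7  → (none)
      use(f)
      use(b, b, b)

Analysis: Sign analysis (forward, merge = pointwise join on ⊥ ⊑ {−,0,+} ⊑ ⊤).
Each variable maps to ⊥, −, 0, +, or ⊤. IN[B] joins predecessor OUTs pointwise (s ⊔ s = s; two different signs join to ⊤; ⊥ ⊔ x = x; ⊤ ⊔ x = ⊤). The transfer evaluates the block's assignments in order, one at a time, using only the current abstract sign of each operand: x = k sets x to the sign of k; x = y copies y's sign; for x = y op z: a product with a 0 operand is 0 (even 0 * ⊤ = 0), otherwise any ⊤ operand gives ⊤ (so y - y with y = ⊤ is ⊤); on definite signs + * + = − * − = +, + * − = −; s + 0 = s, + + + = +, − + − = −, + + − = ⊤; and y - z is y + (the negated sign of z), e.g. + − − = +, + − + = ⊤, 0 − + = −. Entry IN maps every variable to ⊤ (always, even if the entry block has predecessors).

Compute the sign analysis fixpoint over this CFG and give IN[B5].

Fixpoint table:
  B0:  IN=(all ⊤)  OUT={b:-, c:-, f:-; rest ⊤}
  B1:  IN={b:-, c:-; rest ⊤}  OUT={b:-, c:-, e:+; rest ⊤}
  B2:  IN={b:-, c:-, e:+; rest ⊤}  OUT={b:-, c:-, e:+, f:+; rest ⊤}
  B3:  IN={b:-, c:-, e:+, f:+; rest ⊤}  OUT={b:-, c:-, e:+, f:+; rest ⊤}
  B4:  IN={b:-, c:-, e:+, f:+; rest ⊤}  OUT={b:-, c:-, e:+, f:+; rest ⊤}
  B5:  IN={b:-, c:-, e:+, f:+; rest ⊤}  OUT={b:-, c:-, f:+; rest ⊤}
  B6:  IN={b:-, c:-; rest ⊤}  OUT={b:-, c:-; rest ⊤}
  B7:  IN={b:-, c:-; rest ⊤}  OUT={b:-, c:-; rest ⊤}

Merge at B5: IN[B5] = OUT[B4] = {a: ⊤, b: -, c: -, d: ⊤, e: +, f: +}

Answer: {a: ⊤, b: -, c: -, d: ⊤, e: +, f: +}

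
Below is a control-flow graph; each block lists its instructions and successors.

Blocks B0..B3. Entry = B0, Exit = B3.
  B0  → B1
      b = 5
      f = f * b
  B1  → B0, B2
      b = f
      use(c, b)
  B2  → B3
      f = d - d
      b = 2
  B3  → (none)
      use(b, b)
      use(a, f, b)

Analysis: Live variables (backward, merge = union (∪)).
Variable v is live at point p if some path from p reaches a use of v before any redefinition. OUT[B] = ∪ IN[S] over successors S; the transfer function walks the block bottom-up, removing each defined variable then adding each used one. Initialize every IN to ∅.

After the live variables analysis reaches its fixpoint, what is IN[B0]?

Answer: {a, c, d, f}

Working:
Fixpoint table:
  B0:   IN={a, c, d, f}   OUT={a, c, d, f}
  B1:   IN={a, c, d, f}   OUT={a, c, d, f}
  B2:   IN={a, d}   OUT={a, b, f}
  B3:   IN={a, b, f}   OUT={}

Merge at B0: OUT[B0] = IN[B1] = {a, c, d, f}
Applying B0's transfer function to that OUT value gives IN[B0] (row B0 above).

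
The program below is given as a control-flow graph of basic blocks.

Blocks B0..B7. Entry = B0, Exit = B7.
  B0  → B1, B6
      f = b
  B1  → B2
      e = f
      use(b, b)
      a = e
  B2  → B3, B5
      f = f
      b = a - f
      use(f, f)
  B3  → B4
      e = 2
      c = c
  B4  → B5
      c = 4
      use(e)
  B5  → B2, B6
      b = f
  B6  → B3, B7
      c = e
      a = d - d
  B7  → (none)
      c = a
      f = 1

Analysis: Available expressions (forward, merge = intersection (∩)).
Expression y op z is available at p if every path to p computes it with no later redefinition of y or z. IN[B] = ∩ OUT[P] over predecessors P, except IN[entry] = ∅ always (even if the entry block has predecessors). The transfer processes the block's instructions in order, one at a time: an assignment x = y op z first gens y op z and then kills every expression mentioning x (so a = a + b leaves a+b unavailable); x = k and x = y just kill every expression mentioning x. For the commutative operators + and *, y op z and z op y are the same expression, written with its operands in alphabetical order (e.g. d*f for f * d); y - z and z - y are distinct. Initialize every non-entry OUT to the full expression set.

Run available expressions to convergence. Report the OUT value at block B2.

Fixpoint table:
  B0: | IN={} | OUT={}
  B1: | IN={} | OUT={}
  B2: | IN={} | OUT={a-f}
  B3: | IN={} | OUT={}
  B4: | IN={} | OUT={}
  B5: | IN={} | OUT={}
  B6: | IN={} | OUT={d-d}
  B7: | IN={d-d} | OUT={d-d}

Merge at B2: IN[B2] = OUT[B1] ∩ OUT[B5] = {}
Applying B2's transfer function to that IN value gives OUT[B2] (row B2 above).

Answer: {a-f}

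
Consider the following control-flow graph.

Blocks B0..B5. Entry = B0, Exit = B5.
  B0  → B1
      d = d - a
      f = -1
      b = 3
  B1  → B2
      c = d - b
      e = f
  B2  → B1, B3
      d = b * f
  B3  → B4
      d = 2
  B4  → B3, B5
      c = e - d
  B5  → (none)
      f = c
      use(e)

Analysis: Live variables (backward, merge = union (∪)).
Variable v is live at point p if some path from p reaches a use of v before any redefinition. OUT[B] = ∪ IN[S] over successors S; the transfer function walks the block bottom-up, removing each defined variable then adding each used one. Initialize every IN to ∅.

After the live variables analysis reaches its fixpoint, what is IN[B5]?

Converged values:
  B0: | IN={a, d} | OUT={b, d, f}
  B1: | IN={b, d, f} | OUT={b, e, f}
  B2: | IN={b, e, f} | OUT={b, d, e, f}
  B3: | IN={e} | OUT={d, e}
  B4: | IN={d, e} | OUT={c, e}
  B5: | IN={c, e} | OUT={}

B5 is the boundary node: OUT[B5] = {}
Applying B5's transfer function to that OUT value gives IN[B5] (row B5 above).

Answer: {c, e}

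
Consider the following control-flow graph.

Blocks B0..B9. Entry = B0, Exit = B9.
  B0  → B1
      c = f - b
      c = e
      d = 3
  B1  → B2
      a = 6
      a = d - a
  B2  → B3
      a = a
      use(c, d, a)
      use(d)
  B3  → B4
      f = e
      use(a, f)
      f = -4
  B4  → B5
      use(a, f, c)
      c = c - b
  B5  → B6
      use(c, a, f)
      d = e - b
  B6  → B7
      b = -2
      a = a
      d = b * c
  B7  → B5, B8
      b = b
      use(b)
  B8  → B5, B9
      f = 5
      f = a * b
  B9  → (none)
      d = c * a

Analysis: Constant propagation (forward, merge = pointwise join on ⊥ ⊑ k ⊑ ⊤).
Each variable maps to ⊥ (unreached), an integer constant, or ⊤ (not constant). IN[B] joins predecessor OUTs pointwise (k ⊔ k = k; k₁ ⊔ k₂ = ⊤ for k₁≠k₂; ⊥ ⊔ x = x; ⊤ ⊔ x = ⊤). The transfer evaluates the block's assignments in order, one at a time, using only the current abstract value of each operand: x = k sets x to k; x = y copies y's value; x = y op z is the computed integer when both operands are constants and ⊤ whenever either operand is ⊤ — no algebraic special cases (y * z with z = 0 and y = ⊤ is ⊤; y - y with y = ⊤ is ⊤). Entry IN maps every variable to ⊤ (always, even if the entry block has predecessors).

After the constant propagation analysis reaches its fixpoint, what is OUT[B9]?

Answer: {a: -3, b: -2, c: ⊤, d: ⊤, e: ⊤, f: 6}

Trace:
Per-block solution:
  B0:  IN=(all ⊤)  OUT={d:3; rest ⊤}
  B1:  IN={d:3; rest ⊤}  OUT={a:-3, d:3; rest ⊤}
  B2:  IN={a:-3, d:3; rest ⊤}  OUT={a:-3, d:3; rest ⊤}
  B3:  IN={a:-3, d:3; rest ⊤}  OUT={a:-3, d:3, f:-4; rest ⊤}
  B4:  IN={a:-3, d:3, f:-4; rest ⊤}  OUT={a:-3, d:3, f:-4; rest ⊤}
  B5:  IN={a:-3; rest ⊤}  OUT={a:-3; rest ⊤}
  B6:  IN={a:-3; rest ⊤}  OUT={a:-3, b:-2; rest ⊤}
  B7:  IN={a:-3, b:-2; rest ⊤}  OUT={a:-3, b:-2; rest ⊤}
  B8:  IN={a:-3, b:-2; rest ⊤}  OUT={a:-3, b:-2, f:6; rest ⊤}
  B9:  IN={a:-3, b:-2, f:6; rest ⊤}  OUT={a:-3, b:-2, f:6; rest ⊤}

Merge at B9: IN[B9] = OUT[B8] = {a: -3, b: -2, c: ⊤, d: ⊤, e: ⊤, f: 6}
Applying B9's transfer function to that IN value gives OUT[B9] (row B9 above).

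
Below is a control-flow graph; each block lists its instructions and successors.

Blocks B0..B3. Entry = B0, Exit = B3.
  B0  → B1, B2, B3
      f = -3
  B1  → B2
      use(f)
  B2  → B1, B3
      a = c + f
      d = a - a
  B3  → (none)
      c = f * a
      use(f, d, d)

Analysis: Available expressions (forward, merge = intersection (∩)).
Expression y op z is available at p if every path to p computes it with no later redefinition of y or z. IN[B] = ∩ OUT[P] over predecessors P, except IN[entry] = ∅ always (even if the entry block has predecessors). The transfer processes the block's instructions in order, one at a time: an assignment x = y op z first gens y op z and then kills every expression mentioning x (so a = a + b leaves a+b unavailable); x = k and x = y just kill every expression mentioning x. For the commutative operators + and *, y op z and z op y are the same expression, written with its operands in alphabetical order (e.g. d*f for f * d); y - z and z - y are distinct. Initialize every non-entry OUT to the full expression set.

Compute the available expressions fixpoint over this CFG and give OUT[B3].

Fixpoint table:
  B0:  IN={}  OUT={}
  B1:  IN={}  OUT={}
  B2:  IN={}  OUT={a-a, c+f}
  B3:  IN={}  OUT={a*f}

Merge at B3: IN[B3] = OUT[B0] ∩ OUT[B2] = {}
Applying B3's transfer function to that IN value gives OUT[B3] (row B3 above).

Answer: {a*f}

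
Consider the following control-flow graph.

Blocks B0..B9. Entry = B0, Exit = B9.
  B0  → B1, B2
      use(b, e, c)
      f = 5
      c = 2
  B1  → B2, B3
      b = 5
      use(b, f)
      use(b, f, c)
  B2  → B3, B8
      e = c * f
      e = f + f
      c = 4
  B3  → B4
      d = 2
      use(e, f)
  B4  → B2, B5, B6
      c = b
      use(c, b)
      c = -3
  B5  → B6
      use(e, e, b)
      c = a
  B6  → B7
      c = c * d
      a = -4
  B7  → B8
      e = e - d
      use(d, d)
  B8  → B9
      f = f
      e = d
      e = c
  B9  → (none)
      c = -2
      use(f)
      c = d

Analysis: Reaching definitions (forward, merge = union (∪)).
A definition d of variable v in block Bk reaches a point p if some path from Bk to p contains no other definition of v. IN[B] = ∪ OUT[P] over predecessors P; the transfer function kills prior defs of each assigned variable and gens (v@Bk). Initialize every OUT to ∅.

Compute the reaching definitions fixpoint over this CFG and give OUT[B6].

Answer: {a@B6, b@B1, c@B6, d@B3, e@B2, f@B0}

Derivation:
Fixpoint table:
  B0:   IN={}   OUT={c@B0, f@B0}
  B1:   IN={c@B0, f@B0}   OUT={b@B1, c@B0, f@B0}
  B2:   IN={b@B1, c@B0, c@B4, d@B3, e@B2, f@B0}   OUT={b@B1, c@B2, d@B3, e@B2, f@B0}
  B3:   IN={b@B1, c@B0, c@B2, d@B3, e@B2, f@B0}   OUT={b@B1, c@B0, c@B2, d@B3, e@B2, f@B0}
  B4:   IN={b@B1, c@B0, c@B2, d@B3, e@B2, f@B0}   OUT={b@B1, c@B4, d@B3, e@B2, f@B0}
  B5:   IN={b@B1, c@B4, d@B3, e@B2, f@B0}   OUT={b@B1, c@B5, d@B3, e@B2, f@B0}
  B6:   IN={b@B1, c@B4, c@B5, d@B3, e@B2, f@B0}   OUT={a@B6, b@B1, c@B6, d@B3, e@B2, f@B0}
  B7:   IN={a@B6, b@B1, c@B6, d@B3, e@B2, f@B0}   OUT={a@B6, b@B1, c@B6, d@B3, e@B7, f@B0}
  B8:   IN={a@B6, b@B1, c@B2, c@B6, d@B3, e@B2, e@B7, f@B0}   OUT={a@B6, b@B1, c@B2, c@B6, d@B3, e@B8, f@B8}
  B9:   IN={a@B6, b@B1, c@B2, c@B6, d@B3, e@B8, f@B8}   OUT={a@B6, b@B1, c@B9, d@B3, e@B8, f@B8}

Merge at B6: IN[B6] = OUT[B4] ⊔ OUT[B5] = {b@B1, c@B4, c@B5, d@B3, e@B2, f@B0}
Applying B6's transfer function to that IN value gives OUT[B6] (row B6 above).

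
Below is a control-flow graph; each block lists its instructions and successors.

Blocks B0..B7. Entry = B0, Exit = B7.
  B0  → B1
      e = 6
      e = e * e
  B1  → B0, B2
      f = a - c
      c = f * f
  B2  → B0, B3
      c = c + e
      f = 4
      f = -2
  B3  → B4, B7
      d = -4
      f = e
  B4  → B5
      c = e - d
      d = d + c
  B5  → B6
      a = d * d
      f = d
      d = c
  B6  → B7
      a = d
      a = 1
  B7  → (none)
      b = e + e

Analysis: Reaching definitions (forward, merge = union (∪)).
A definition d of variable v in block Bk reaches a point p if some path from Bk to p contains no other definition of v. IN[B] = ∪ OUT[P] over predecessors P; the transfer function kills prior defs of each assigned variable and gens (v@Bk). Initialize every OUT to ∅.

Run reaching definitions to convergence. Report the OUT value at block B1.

Answer: {c@B1, e@B0, f@B1}

Working:
Converged values:
  B0:  IN={c@B1, c@B2, e@B0, f@B1, f@B2}  OUT={c@B1, c@B2, e@B0, f@B1, f@B2}
  B1:  IN={c@B1, c@B2, e@B0, f@B1, f@B2}  OUT={c@B1, e@B0, f@B1}
  B2:  IN={c@B1, e@B0, f@B1}  OUT={c@B2, e@B0, f@B2}
  B3:  IN={c@B2, e@B0, f@B2}  OUT={c@B2, d@B3, e@B0, f@B3}
  B4:  IN={c@B2, d@B3, e@B0, f@B3}  OUT={c@B4, d@B4, e@B0, f@B3}
  B5:  IN={c@B4, d@B4, e@B0, f@B3}  OUT={a@B5, c@B4, d@B5, e@B0, f@B5}
  B6:  IN={a@B5, c@B4, d@B5, e@B0, f@B5}  OUT={a@B6, c@B4, d@B5, e@B0, f@B5}
  B7:  IN={a@B6, c@B2, c@B4, d@B3, d@B5, e@B0, f@B3, f@B5}  OUT={a@B6, b@B7, c@B2, c@B4, d@B3, d@B5, e@B0, f@B3, f@B5}

Merge at B1: IN[B1] = OUT[B0] = {c@B1, c@B2, e@B0, f@B1, f@B2}
Applying B1's transfer function to that IN value gives OUT[B1] (row B1 above).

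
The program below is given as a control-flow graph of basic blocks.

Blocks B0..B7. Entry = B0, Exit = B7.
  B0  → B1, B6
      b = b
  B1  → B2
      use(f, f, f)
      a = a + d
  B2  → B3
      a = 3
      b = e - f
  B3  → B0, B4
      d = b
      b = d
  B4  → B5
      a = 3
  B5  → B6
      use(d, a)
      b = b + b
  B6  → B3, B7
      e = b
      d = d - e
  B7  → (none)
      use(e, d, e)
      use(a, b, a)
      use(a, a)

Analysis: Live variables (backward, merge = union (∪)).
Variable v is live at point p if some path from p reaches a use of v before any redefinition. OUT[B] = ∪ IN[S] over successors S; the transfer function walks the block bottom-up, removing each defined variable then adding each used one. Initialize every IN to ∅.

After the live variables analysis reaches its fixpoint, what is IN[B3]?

Answer: {a, b, e, f}

Working:
Fixpoint table:
  B0:   IN={a, b, d, e, f}   OUT={a, b, d, e, f}
  B1:   IN={a, d, e, f}   OUT={e, f}
  B2:   IN={e, f}   OUT={a, b, e, f}
  B3:   IN={a, b, e, f}   OUT={a, b, d, e, f}
  B4:   IN={b, d, f}   OUT={a, b, d, f}
  B5:   IN={a, b, d, f}   OUT={a, b, d, f}
  B6:   IN={a, b, d, f}   OUT={a, b, d, e, f}
  B7:   IN={a, b, d, e}   OUT={}

Merge at B3: OUT[B3] = IN[B0] ⊔ IN[B4] = {a, b, d, e, f}
Applying B3's transfer function to that OUT value gives IN[B3] (row B3 above).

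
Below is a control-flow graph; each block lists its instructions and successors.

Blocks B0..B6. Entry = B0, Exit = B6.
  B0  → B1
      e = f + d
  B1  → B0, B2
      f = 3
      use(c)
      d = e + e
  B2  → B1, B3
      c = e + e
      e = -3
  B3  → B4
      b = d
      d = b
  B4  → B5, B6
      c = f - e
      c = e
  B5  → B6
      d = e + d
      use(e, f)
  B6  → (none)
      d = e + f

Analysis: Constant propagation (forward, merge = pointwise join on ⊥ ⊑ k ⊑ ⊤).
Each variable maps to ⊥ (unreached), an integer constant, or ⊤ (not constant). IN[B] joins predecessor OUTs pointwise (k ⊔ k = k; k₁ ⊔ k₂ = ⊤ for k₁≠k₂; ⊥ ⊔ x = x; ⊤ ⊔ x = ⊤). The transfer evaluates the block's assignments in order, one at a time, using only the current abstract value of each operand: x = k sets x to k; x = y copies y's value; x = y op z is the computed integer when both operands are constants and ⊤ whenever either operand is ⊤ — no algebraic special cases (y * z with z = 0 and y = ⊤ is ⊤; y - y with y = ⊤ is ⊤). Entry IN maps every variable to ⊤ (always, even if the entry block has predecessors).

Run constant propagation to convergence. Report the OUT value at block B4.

Converged values:
  B0:  IN=(all ⊤)  OUT=(all ⊤)
  B1:  IN=(all ⊤)  OUT={f:3; rest ⊤}
  B2:  IN={f:3; rest ⊤}  OUT={e:-3, f:3; rest ⊤}
  B3:  IN={e:-3, f:3; rest ⊤}  OUT={e:-3, f:3; rest ⊤}
  B4:  IN={e:-3, f:3; rest ⊤}  OUT={c:-3, e:-3, f:3; rest ⊤}
  B5:  IN={c:-3, e:-3, f:3; rest ⊤}  OUT={c:-3, e:-3, f:3; rest ⊤}
  B6:  IN={c:-3, e:-3, f:3; rest ⊤}  OUT={c:-3, d:0, e:-3, f:3; rest ⊤}

Merge at B4: IN[B4] = OUT[B3] = {a: ⊤, b: ⊤, c: ⊤, d: ⊤, e: -3, f: 3}
Applying B4's transfer function to that IN value gives OUT[B4] (row B4 above).

Answer: {a: ⊤, b: ⊤, c: -3, d: ⊤, e: -3, f: 3}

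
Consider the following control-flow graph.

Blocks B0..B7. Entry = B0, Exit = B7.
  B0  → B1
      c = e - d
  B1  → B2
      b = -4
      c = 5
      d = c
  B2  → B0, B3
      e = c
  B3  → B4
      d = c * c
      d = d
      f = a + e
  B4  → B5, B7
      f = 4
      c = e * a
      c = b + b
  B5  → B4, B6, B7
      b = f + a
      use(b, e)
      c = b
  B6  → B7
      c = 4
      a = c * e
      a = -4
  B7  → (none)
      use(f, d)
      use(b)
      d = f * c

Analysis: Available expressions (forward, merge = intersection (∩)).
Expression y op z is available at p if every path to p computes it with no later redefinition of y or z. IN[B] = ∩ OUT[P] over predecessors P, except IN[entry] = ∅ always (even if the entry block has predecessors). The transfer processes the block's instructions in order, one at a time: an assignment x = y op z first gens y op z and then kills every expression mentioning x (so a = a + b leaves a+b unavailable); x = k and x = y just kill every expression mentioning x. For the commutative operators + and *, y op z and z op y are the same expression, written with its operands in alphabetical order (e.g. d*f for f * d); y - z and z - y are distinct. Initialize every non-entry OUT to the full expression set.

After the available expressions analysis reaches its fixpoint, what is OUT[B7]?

Per-block solution:
  B0: | IN={} | OUT={e-d}
  B1: | IN={e-d} | OUT={}
  B2: | IN={} | OUT={}
  B3: | IN={} | OUT={a+e, c*c}
  B4: | IN={a+e} | OUT={a*e, a+e, b+b}
  B5: | IN={a*e, a+e, b+b} | OUT={a*e, a+e, a+f}
  B6: | IN={a*e, a+e, a+f} | OUT={c*e}
  B7: | IN={} | OUT={c*f}

Merge at B7: IN[B7] = OUT[B4] ∩ OUT[B5] ∩ OUT[B6] = {}
Applying B7's transfer function to that IN value gives OUT[B7] (row B7 above).

Answer: {c*f}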